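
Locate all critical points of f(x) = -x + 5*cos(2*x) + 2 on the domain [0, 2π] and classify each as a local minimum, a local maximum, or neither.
f'(x) = -10*sin(2*x) - 1

Solve f'(x) = 0 on [0, 2π]:
  f'(x) = 0 ⇔ sin(2*x) = -1/10, i.e. 2*x = arcsin(-1/10) + 2nπ or 2*x = π − arcsin(-1/10) + 2nπ; keep the solutions lying in [0, 2π].
  ⇒ x = asin(1/10)/2 + pi/2 ≈ 1.6209, pi - asin(1/10)/2 ≈ 3.0915, asin(1/10)/2 + 3*pi/2 ≈ 4.7625, -asin(1/10)/2 + 2*pi ≈ 6.2331

f''(x) = -20*cos(2*x)
Second-derivative test at each critical point:
  f''(1.6209) = 19.8997 > 0 → local minimum
  f''(3.0915) = -19.8997 < 0 → local maximum
  f''(4.7625) = 19.8997 > 0 → local minimum
  f''(6.2331) = -19.8997 < 0 → local maximum

Critical points: x = asin(1/10)/2 + pi/2 ≈ 1.6209 (local minimum); x = pi - asin(1/10)/2 ≈ 3.0915 (local maximum); x = asin(1/10)/2 + 3*pi/2 ≈ 4.7625 (local minimum); x = -asin(1/10)/2 + 2*pi ≈ 6.2331 (local maximum)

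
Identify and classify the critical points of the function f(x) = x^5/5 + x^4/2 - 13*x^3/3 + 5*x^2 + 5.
f'(x) = x*(x^3 + 2*x^2 - 13*x + 10)

Solve f'(x) = 0:
  Factor: x^4 + 2*x^3 - 13*x^2 + 10*x = x*(x - 2)*(x - 1)*(x + 5) = 0.
  ⇒ x = -5, 0, 1, 2

f''(x) = 4*x^3 + 6*x^2 - 26*x + 10
Second-derivative test at each critical point:
  f''(-5) = -210 < 0 → local maximum
  f''(0) = 10 > 0 → local minimum
  f''(1) = -6 < 0 → local maximum
  f''(2) = 14 > 0 → local minimum

Critical points: x = -5 (local maximum); x = 0 (local minimum); x = 1 (local maximum); x = 2 (local minimum)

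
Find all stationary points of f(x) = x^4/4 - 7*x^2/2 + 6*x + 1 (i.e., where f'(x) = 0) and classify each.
f'(x) = x^3 - 7*x + 6

Solve f'(x) = 0:
  Factor: x^3 - 7*x + 6 = (x - 2)*(x - 1)*(x + 3) = 0.
  ⇒ x = -3, 1, 2

f''(x) = 3*x^2 - 7
Second-derivative test at each critical point:
  f''(-3) = 20 > 0 → local minimum
  f''(1) = -4 < 0 → local maximum
  f''(2) = 5 > 0 → local minimum

Critical points: x = -3 (local minimum); x = 1 (local maximum); x = 2 (local minimum)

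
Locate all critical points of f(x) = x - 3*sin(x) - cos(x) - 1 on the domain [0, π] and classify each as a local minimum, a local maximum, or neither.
f'(x) = sin(x) - 3*cos(x) + 1

Solve f'(x) = 0 on [0, π]:
  f'(x) = 0 ⇔ sin(x) - 3*cos(x) = -1. Write the left side as R·cos(x + φ) with R = √((-3)² + (-1)²) = sqrt(10), cos φ = -3*sqrt(10)/10, sin φ = -sqrt(10)/10; then cos(x + φ) = -sqrt(10)/10. Solve for x and keep the solutions lying in [0, π].
  ⇒ x = atan(4/3) ≈ 0.9273

f''(x) = 3*sin(x) + cos(x)
Second-derivative test at each critical point:
  f''(0.9273) = 3 > 0 → local minimum

Critical points: x = atan(4/3) ≈ 0.9273 (local minimum)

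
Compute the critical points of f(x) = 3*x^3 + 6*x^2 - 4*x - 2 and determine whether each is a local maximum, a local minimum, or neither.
f'(x) = 9*x^2 + 12*x - 4

Solve f'(x) = 0:
  9*x^2 + 12*x - 4 = 0 has no rational roots; quadratic formula: x = (-12 ± √288)/18.
  ⇒ x = -2*sqrt(2)/3 - 2/3 ≈ -1.6095, -2/3 + 2*sqrt(2)/3 ≈ 0.2761

f''(x) = 18*x + 12
Second-derivative test at each critical point:
  f''(-1.6095) = -16.9706 < 0 → local maximum
  f''(0.2761) = 16.9706 > 0 → local minimum

Critical points: x = -2*sqrt(2)/3 - 2/3 ≈ -1.6095 (local maximum); x = -2/3 + 2*sqrt(2)/3 ≈ 0.2761 (local minimum)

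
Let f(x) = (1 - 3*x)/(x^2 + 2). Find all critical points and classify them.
f'(x) = (3*x^2 - 2*x - 6)/(x^4 + 4*x^2 + 4)

Solve f'(x) = 0:
  f'(x) = (3*x^2 - 2*x - 6)/(x^2 + 2)^2; the denominator is positive wherever f is defined, so f'(x) = 0 ⇔ 3*x^2 - 2*x - 6 = 0.
  3*x^2 - 2*x - 6 = 0 has no rational roots; quadratic formula: x = (2 ± √76)/6.
  ⇒ x = 1/3 - sqrt(19)/3 ≈ -1.1196, 1/3 + sqrt(19)/3 ≈ 1.7863

f''(x) = 2*(4*x^2*(1 - 3*x) + (9*x - 1)*(x^2 + 2))/(x^2 + 2)^3
Second-derivative test at each critical point:
  f''(-1.1196) = -0.8235 < 0 → local maximum
  f''(1.7863) = 0.3235 > 0 → local minimum

Critical points: x = 1/3 - sqrt(19)/3 ≈ -1.1196 (local maximum); x = 1/3 + sqrt(19)/3 ≈ 1.7863 (local minimum)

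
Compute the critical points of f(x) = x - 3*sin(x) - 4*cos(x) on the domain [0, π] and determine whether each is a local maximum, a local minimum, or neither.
f'(x) = 4*sin(x) - 3*cos(x) + 1

Solve f'(x) = 0 on [0, π]:
  f'(x) = 0 ⇔ 4*sin(x) - 3*cos(x) = -1. Write the left side as R·cos(x + φ) with R = √((-3)² + (-4)²) = 5, cos φ = -3/5, sin φ = -4/5; then cos(x + φ) = -1/5. Solve for x and keep the solutions lying in [0, π].
  ⇒ x = atan((-4 + 6*sqrt(6))/(3 + 8*sqrt(6))) ≈ 0.4421

f''(x) = 3*sin(x) + 4*cos(x)
Second-derivative test at each critical point:
  f''(0.4421) = 4.8990 > 0 → local minimum

Critical points: x = atan((-4 + 6*sqrt(6))/(3 + 8*sqrt(6))) ≈ 0.4421 (local minimum)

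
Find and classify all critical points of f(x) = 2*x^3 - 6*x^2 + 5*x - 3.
f'(x) = 6*x^2 - 12*x + 5

Solve f'(x) = 0:
  6*x^2 - 12*x + 5 = 0 has no rational roots; quadratic formula: x = (12 ± √24)/12.
  ⇒ x = 1 - sqrt(6)/6 ≈ 0.5918, sqrt(6)/6 + 1 ≈ 1.4082

f''(x) = 12*x - 12
Second-derivative test at each critical point:
  f''(0.5918) = -4.8990 < 0 → local maximum
  f''(1.4082) = 4.8990 > 0 → local minimum

Critical points: x = 1 - sqrt(6)/6 ≈ 0.5918 (local maximum); x = sqrt(6)/6 + 1 ≈ 1.4082 (local minimum)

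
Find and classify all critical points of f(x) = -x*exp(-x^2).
f'(x) = (2*x^2 - 1)*exp(-x^2)

Solve f'(x) = 0:
  f'(x) = (2*x^2 - 1)·exp(-x^2) and exp(-x^2) > 0 for every x, so f'(x) = 0 ⇔ 2*x^2 - 1 = 0.
  2*x^2 - 1 = 0 has no rational roots; quadratic formula: x = (0 ± √8)/4.
  ⇒ x = -sqrt(2)/2 ≈ -0.7071, sqrt(2)/2 ≈ 0.7071

f''(x) = (-4*x^3 + 6*x)*exp(-x^2)
Second-derivative test at each critical point:
  f''(-0.7071) = -1.7155 < 0 → local maximum
  f''(0.7071) = 1.7155 > 0 → local minimum

Critical points: x = -sqrt(2)/2 ≈ -0.7071 (local maximum); x = sqrt(2)/2 ≈ 0.7071 (local minimum)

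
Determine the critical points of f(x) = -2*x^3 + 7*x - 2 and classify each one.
f'(x) = 7 - 6*x^2

Solve f'(x) = 0:
  6*x^2 - 7 = 0 has no rational roots; quadratic formula: x = (0 ± √168)/12.
  ⇒ x = -sqrt(42)/6 ≈ -1.0801, sqrt(42)/6 ≈ 1.0801

f''(x) = -12*x
Second-derivative test at each critical point:
  f''(-1.0801) = 12.9615 > 0 → local minimum
  f''(1.0801) = -12.9615 < 0 → local maximum

Critical points: x = -sqrt(42)/6 ≈ -1.0801 (local minimum); x = sqrt(42)/6 ≈ 1.0801 (local maximum)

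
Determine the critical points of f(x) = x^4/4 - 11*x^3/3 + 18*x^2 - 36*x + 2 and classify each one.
f'(x) = x^3 - 11*x^2 + 36*x - 36

Solve f'(x) = 0:
  Factor: x^3 - 11*x^2 + 36*x - 36 = (x - 6)*(x - 3)*(x - 2) = 0.
  ⇒ x = 2, 3, 6

f''(x) = 3*x^2 - 22*x + 36
Second-derivative test at each critical point:
  f''(2) = 4 > 0 → local minimum
  f''(3) = -3 < 0 → local maximum
  f''(6) = 12 > 0 → local minimum

Critical points: x = 2 (local minimum); x = 3 (local maximum); x = 6 (local minimum)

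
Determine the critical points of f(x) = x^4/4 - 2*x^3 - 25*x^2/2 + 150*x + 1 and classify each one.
f'(x) = x^3 - 6*x^2 - 25*x + 150

Solve f'(x) = 0:
  Factor: x^3 - 6*x^2 - 25*x + 150 = (x - 6)*(x - 5)*(x + 5) = 0.
  ⇒ x = -5, 5, 6

f''(x) = 3*x^2 - 12*x - 25
Second-derivative test at each critical point:
  f''(-5) = 110 > 0 → local minimum
  f''(5) = -10 < 0 → local maximum
  f''(6) = 11 > 0 → local minimum

Critical points: x = -5 (local minimum); x = 5 (local maximum); x = 6 (local minimum)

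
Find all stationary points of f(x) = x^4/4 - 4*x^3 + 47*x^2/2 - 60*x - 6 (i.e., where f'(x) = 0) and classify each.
f'(x) = x^3 - 12*x^2 + 47*x - 60

Solve f'(x) = 0:
  Factor: x^3 - 12*x^2 + 47*x - 60 = (x - 5)*(x - 4)*(x - 3) = 0.
  ⇒ x = 3, 4, 5

f''(x) = 3*x^2 - 24*x + 47
Second-derivative test at each critical point:
  f''(3) = 2 > 0 → local minimum
  f''(4) = -1 < 0 → local maximum
  f''(5) = 2 > 0 → local minimum

Critical points: x = 3 (local minimum); x = 4 (local maximum); x = 5 (local minimum)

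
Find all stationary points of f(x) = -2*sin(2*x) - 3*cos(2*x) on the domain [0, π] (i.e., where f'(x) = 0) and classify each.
f'(x) = 6*sin(2*x) - 4*cos(2*x)

Solve f'(x) = 0 on [0, π]:
  f'(x) = 0 ⇔ -2*cos(2*x) = -3*sin(2*x) ⇔ tan(2*x) = 2/3, i.e. 2*x = arctan(2/3) + nπ; keep the solutions lying in [0, π].
  ⇒ x = atan(2/3)/2 ≈ 0.2940, atan(2/3)/2 + pi/2 ≈ 1.8648

f''(x) = 8*sin(2*x) + 12*cos(2*x)
Second-derivative test at each critical point:
  f''(0.2940) = 14.4222 > 0 → local minimum
  f''(1.8648) = -14.4222 < 0 → local maximum

Critical points: x = atan(2/3)/2 ≈ 0.2940 (local minimum); x = atan(2/3)/2 + pi/2 ≈ 1.8648 (local maximum)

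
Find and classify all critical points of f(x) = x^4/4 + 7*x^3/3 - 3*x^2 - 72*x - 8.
f'(x) = x^3 + 7*x^2 - 6*x - 72

Solve f'(x) = 0:
  Factor: x^3 + 7*x^2 - 6*x - 72 = (x - 3)*(x + 4)*(x + 6) = 0.
  ⇒ x = -6, -4, 3

f''(x) = 3*x^2 + 14*x - 6
Second-derivative test at each critical point:
  f''(-6) = 18 > 0 → local minimum
  f''(-4) = -14 < 0 → local maximum
  f''(3) = 63 > 0 → local minimum

Critical points: x = -6 (local minimum); x = -4 (local maximum); x = 3 (local minimum)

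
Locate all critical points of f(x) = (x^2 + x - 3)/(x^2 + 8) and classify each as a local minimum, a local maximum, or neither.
f'(x) = (-x^2 + 22*x + 8)/(x^4 + 16*x^2 + 64)

Solve f'(x) = 0:
  f'(x) = -(x^2 - 22*x - 8)/(x^2 + 8)^2; the denominator is positive wherever f is defined, so f'(x) = 0 ⇔ -x^2 + 22*x + 8 = 0.
  x^2 - 22*x - 8 = 0 has no rational roots; quadratic formula: x = (22 ± √516)/2.
  ⇒ x = 11 - sqrt(129) ≈ -0.3578, 11 + sqrt(129) ≈ 22.3578

f''(x) = 2*(x^3 - 33*x^2 - 24*x + 88)/(x^6 + 24*x^4 + 192*x^2 + 512)
Second-derivative test at each critical point:
  f''(-0.3578) = 0.3438 > 0 → local minimum
  f''(22.3578) = -8.807e-05 < 0 → local maximum

Critical points: x = 11 - sqrt(129) ≈ -0.3578 (local minimum); x = 11 + sqrt(129) ≈ 22.3578 (local maximum)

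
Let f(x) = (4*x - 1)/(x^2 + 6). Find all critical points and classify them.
f'(x) = 2*(-2*x^2 + x + 12)/(x^4 + 12*x^2 + 36)

Solve f'(x) = 0:
  f'(x) = -2*(2*x^2 - x - 12)/(x^2 + 6)^2; the denominator is positive wherever f is defined, so f'(x) = 0 ⇔ -4*x^2 + 2*x + 24 = 0.
  Factor: -4*x^2 + 2*x + 24 = -2*(2*x^2 - x - 12); 2*x^2 - x - 12 = 0 has no rational roots; quadratic formula: x = (1 ± √97)/4.
  ⇒ x = 1/4 - sqrt(97)/4 ≈ -2.2122, 1/4 + sqrt(97)/4 ≈ 2.7122

f''(x) = 2*(4*x^2*(4*x - 1) + (1 - 12*x)*(x^2 + 6))/(x^2 + 6)^3
Second-derivative test at each critical point:
  f''(-2.2122) = 0.1660 > 0 → local minimum
  f''(2.7122) = -0.1104 < 0 → local maximum

Critical points: x = 1/4 - sqrt(97)/4 ≈ -2.2122 (local minimum); x = 1/4 + sqrt(97)/4 ≈ 2.7122 (local maximum)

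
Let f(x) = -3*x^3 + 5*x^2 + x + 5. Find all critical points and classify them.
f'(x) = -9*x^2 + 10*x + 1

Solve f'(x) = 0:
  9*x^2 - 10*x - 1 = 0 has no rational roots; quadratic formula: x = (10 ± √136)/18.
  ⇒ x = 5/9 - sqrt(34)/9 ≈ -0.0923, 5/9 + sqrt(34)/9 ≈ 1.2034

f''(x) = 10 - 18*x
Second-derivative test at each critical point:
  f''(-0.0923) = 11.6619 > 0 → local minimum
  f''(1.2034) = -11.6619 < 0 → local maximum

Critical points: x = 5/9 - sqrt(34)/9 ≈ -0.0923 (local minimum); x = 5/9 + sqrt(34)/9 ≈ 1.2034 (local maximum)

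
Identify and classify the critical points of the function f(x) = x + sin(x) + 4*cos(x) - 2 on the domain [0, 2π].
f'(x) = -4*sin(x) + cos(x) + 1

Solve f'(x) = 0 on [0, 2π]:
  f'(x) = 0 ⇔ -4*sin(x) + cos(x) = -1. Write the left side as R·cos(x + φ) with R = √(1² + 4²) = sqrt(17), cos φ = sqrt(17)/17, sin φ = 4*sqrt(17)/17; then cos(x + φ) = -sqrt(17)/17. Solve for x and keep the solutions lying in [0, 2π].
  ⇒ x = atan(8/15) ≈ 0.4900, pi ≈ 3.1416

f''(x) = -sin(x) - 4*cos(x)
Second-derivative test at each critical point:
  f''(0.4900) = -4 < 0 → local maximum
  f''(3.1416) = 4 > 0 → local minimum

Critical points: x = atan(8/15) ≈ 0.4900 (local maximum); x = pi ≈ 3.1416 (local minimum)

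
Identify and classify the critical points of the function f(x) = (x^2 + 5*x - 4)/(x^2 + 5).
f'(x) = (-5*x^2 + 18*x + 25)/(x^4 + 10*x^2 + 25)

Solve f'(x) = 0:
  f'(x) = -(5*x^2 - 18*x - 25)/(x^2 + 5)^2; the denominator is positive wherever f is defined, so f'(x) = 0 ⇔ -5*x^2 + 18*x + 25 = 0.
  5*x^2 - 18*x - 25 = 0 has no rational roots; quadratic formula: x = (18 ± √824)/10.
  ⇒ x = 9/5 - sqrt(206)/5 ≈ -1.0705, 9/5 + sqrt(206)/5 ≈ 4.6705

f''(x) = 2*(5*x^3 - 27*x^2 - 75*x + 45)/(x^6 + 15*x^4 + 75*x^2 + 125)
Second-derivative test at each critical point:
  f''(-1.0705) = 0.7599 > 0 → local minimum
  f''(4.6705) = -0.0399 < 0 → local maximum

Critical points: x = 9/5 - sqrt(206)/5 ≈ -1.0705 (local minimum); x = 9/5 + sqrt(206)/5 ≈ 4.6705 (local maximum)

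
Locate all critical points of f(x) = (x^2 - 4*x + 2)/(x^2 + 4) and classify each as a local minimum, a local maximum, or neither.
f'(x) = 4*(x^2 + x - 4)/(x^4 + 8*x^2 + 16)

Solve f'(x) = 0:
  f'(x) = 4*(x^2 + x - 4)/(x^2 + 4)^2; the denominator is positive wherever f is defined, so f'(x) = 0 ⇔ 4*x^2 + 4*x - 16 = 0.
  Factor: 4*x^2 + 4*x - 16 = 4*(x^2 + x - 4); x^2 + x - 4 = 0 has no rational roots; quadratic formula: x = (-1 ± √17)/2.
  ⇒ x = -sqrt(17)/2 - 1/2 ≈ -2.5616, -1/2 + sqrt(17)/2 ≈ 1.5616

f''(x) = 4*(-2*x^3 - 3*x^2 + 24*x + 4)/(x^6 + 12*x^4 + 48*x^2 + 64)
Second-derivative test at each critical point:
  f''(-2.5616) = -0.1479 < 0 → local maximum
  f''(1.5616) = 0.3979 > 0 → local minimum

Critical points: x = -sqrt(17)/2 - 1/2 ≈ -2.5616 (local maximum); x = -1/2 + sqrt(17)/2 ≈ 1.5616 (local minimum)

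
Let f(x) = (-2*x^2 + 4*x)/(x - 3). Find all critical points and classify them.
f'(x) = 2*(-x^2 + 6*x - 6)/(x^2 - 6*x + 9)

Solve f'(x) = 0:
  f'(x) = -2*(x^2 - 6*x + 6)/(x - 3)^2; the denominator is positive wherever f is defined, so f'(x) = 0 ⇔ -2*x^2 + 12*x - 12 = 0.
  Factor: -2*x^2 + 12*x - 12 = -2*(x^2 - 6*x + 6); x^2 - 6*x + 6 = 0 has no rational roots; quadratic formula: x = (6 ± √12)/2.
  ⇒ x = 3 - sqrt(3) ≈ 1.2679, sqrt(3) + 3 ≈ 4.7321

f''(x) = -12/(x^3 - 9*x^2 + 27*x - 27)
Second-derivative test at each critical point:
  f''(1.2679) = 2.3094 > 0 → local minimum
  f''(4.7321) = -2.3094 < 0 → local maximum

Critical points: x = 3 - sqrt(3) ≈ 1.2679 (local minimum); x = sqrt(3) + 3 ≈ 4.7321 (local maximum)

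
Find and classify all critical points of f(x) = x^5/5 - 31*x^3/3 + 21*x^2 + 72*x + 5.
f'(x) = x^4 - 31*x^2 + 42*x + 72

Solve f'(x) = 0:
  Factor: x^4 - 31*x^2 + 42*x + 72 = (x - 4)*(x - 3)*(x + 1)*(x + 6) = 0.
  ⇒ x = -6, -1, 3, 4

f''(x) = 4*x^3 - 62*x + 42
Second-derivative test at each critical point:
  f''(-6) = -450 < 0 → local maximum
  f''(-1) = 100 > 0 → local minimum
  f''(3) = -36 < 0 → local maximum
  f''(4) = 50 > 0 → local minimum

Critical points: x = -6 (local maximum); x = -1 (local minimum); x = 3 (local maximum); x = 4 (local minimum)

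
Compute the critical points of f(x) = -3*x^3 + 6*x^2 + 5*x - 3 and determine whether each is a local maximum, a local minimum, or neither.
f'(x) = -9*x^2 + 12*x + 5

Solve f'(x) = 0:
  Factor: -9*x^2 + 12*x + 5 = -(3*x - 5)*(3*x + 1) = 0.
  ⇒ x = -1/3, 5/3

f''(x) = 12 - 18*x
Second-derivative test at each critical point:
  f''(-1/3) = 18 > 0 → local minimum
  f''(5/3) = -18 < 0 → local maximum

Critical points: x = -1/3 (local minimum); x = 5/3 (local maximum)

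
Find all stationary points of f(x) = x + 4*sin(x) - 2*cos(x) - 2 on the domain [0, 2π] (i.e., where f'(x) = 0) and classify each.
f'(x) = 2*sin(x) + 4*cos(x) + 1

Solve f'(x) = 0 on [0, 2π]:
  f'(x) = 0 ⇔ 2*sin(x) + 4*cos(x) = -1. Write the left side as R·cos(x + φ) with R = √(4² + (-2)²) = 2*sqrt(5), cos φ = 2*sqrt(5)/5, sin φ = -sqrt(5)/5; then cos(x + φ) = -sqrt(5)/10. Solve for x and keep the solutions lying in [0, 2π].
  ⇒ x = atan((-1 + 2*sqrt(19))/(-sqrt(19) - 2)) + pi ≈ 2.2600, atan((-2*sqrt(19) - 1)/(-2 + sqrt(19))) + 2*pi ≈ 4.9505

f''(x) = -4*sin(x) + 2*cos(x)
Second-derivative test at each critical point:
  f''(2.2600) = -4.3589 < 0 → local maximum
  f''(4.9505) = 4.3589 > 0 → local minimum

Critical points: x = atan((-1 + 2*sqrt(19))/(-sqrt(19) - 2)) + pi ≈ 2.2600 (local maximum); x = atan((-2*sqrt(19) - 1)/(-2 + sqrt(19))) + 2*pi ≈ 4.9505 (local minimum)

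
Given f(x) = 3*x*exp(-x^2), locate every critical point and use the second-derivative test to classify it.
f'(x) = 3*(1 - 2*x^2)*exp(-x^2)

Solve f'(x) = 0:
  f'(x) = (3 - 6*x^2)·exp(-x^2) and exp(-x^2) > 0 for every x, so f'(x) = 0 ⇔ 3 - 6*x^2 = 0.
  Factor: 3 - 6*x^2 = -3*(2*x^2 - 1); 2*x^2 - 1 = 0 has no rational roots; quadratic formula: x = (0 ± √8)/4.
  ⇒ x = -sqrt(2)/2 ≈ -0.7071, sqrt(2)/2 ≈ 0.7071

f''(x) = (12*x^3 - 18*x)*exp(-x^2)
Second-derivative test at each critical point:
  f''(-0.7071) = 5.1466 > 0 → local minimum
  f''(0.7071) = -5.1466 < 0 → local maximum

Critical points: x = -sqrt(2)/2 ≈ -0.7071 (local minimum); x = sqrt(2)/2 ≈ 0.7071 (local maximum)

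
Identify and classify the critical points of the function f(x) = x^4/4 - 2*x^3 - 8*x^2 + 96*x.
f'(x) = x^3 - 6*x^2 - 16*x + 96

Solve f'(x) = 0:
  Factor: x^3 - 6*x^2 - 16*x + 96 = (x - 6)*(x - 4)*(x + 4) = 0.
  ⇒ x = -4, 4, 6

f''(x) = 3*x^2 - 12*x - 16
Second-derivative test at each critical point:
  f''(-4) = 80 > 0 → local minimum
  f''(4) = -16 < 0 → local maximum
  f''(6) = 20 > 0 → local minimum

Critical points: x = -4 (local minimum); x = 4 (local maximum); x = 6 (local minimum)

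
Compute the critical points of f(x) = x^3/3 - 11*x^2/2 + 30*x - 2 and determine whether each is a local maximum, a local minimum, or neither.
f'(x) = x^2 - 11*x + 30

Solve f'(x) = 0:
  Factor: x^2 - 11*x + 30 = (x - 6)*(x - 5) = 0.
  ⇒ x = 5, 6

f''(x) = 2*x - 11
Second-derivative test at each critical point:
  f''(5) = -1 < 0 → local maximum
  f''(6) = 1 > 0 → local minimum

Critical points: x = 5 (local maximum); x = 6 (local minimum)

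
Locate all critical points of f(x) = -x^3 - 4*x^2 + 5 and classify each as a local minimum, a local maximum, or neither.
f'(x) = x*(-3*x - 8)

Solve f'(x) = 0:
  Factor: -3*x^2 - 8*x = -x*(3*x + 8) = 0.
  ⇒ x = -8/3, 0

f''(x) = -6*x - 8
Second-derivative test at each critical point:
  f''(-8/3) = 8 > 0 → local minimum
  f''(0) = -8 < 0 → local maximum

Critical points: x = -8/3 (local minimum); x = 0 (local maximum)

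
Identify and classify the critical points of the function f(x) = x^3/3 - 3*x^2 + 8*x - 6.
f'(x) = x^2 - 6*x + 8

Solve f'(x) = 0:
  Factor: x^2 - 6*x + 8 = (x - 4)*(x - 2) = 0.
  ⇒ x = 2, 4

f''(x) = 2*x - 6
Second-derivative test at each critical point:
  f''(2) = -2 < 0 → local maximum
  f''(4) = 2 > 0 → local minimum

Critical points: x = 2 (local maximum); x = 4 (local minimum)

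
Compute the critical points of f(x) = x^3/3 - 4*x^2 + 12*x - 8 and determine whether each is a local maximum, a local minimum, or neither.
f'(x) = x^2 - 8*x + 12

Solve f'(x) = 0:
  Factor: x^2 - 8*x + 12 = (x - 6)*(x - 2) = 0.
  ⇒ x = 2, 6

f''(x) = 2*x - 8
Second-derivative test at each critical point:
  f''(2) = -4 < 0 → local maximum
  f''(6) = 4 > 0 → local minimum

Critical points: x = 2 (local maximum); x = 6 (local minimum)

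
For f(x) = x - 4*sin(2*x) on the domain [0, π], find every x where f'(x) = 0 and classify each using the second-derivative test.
f'(x) = 1 - 8*cos(2*x)

Solve f'(x) = 0 on [0, π]:
  f'(x) = 0 ⇔ cos(2*x) = 1/8, i.e. 2*x = ±arccos(1/8) + 2nπ; keep the solutions lying in [0, π].
  ⇒ x = acos(1/8)/2 ≈ 0.7227, pi - acos(1/8)/2 ≈ 2.4189

f''(x) = 16*sin(2*x)
Second-derivative test at each critical point:
  f''(0.7227) = 15.8745 > 0 → local minimum
  f''(2.4189) = -15.8745 < 0 → local maximum

Critical points: x = acos(1/8)/2 ≈ 0.7227 (local minimum); x = pi - acos(1/8)/2 ≈ 2.4189 (local maximum)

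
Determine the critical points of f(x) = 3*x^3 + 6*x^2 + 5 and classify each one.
f'(x) = 3*x*(3*x + 4)

Solve f'(x) = 0:
  Factor: 9*x^2 + 12*x = 3*x*(3*x + 4) = 0.
  ⇒ x = -4/3, 0

f''(x) = 18*x + 12
Second-derivative test at each critical point:
  f''(-4/3) = -12 < 0 → local maximum
  f''(0) = 12 > 0 → local minimum

Critical points: x = -4/3 (local maximum); x = 0 (local minimum)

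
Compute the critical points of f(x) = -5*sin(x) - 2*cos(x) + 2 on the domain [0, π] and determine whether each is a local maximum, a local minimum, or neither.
f'(x) = 2*sin(x) - 5*cos(x)

Solve f'(x) = 0 on [0, π]:
  f'(x) = 0 ⇔ -5*cos(x) = -2*sin(x) ⇔ tan(x) = 5/2, i.e. x = arctan(5/2) + nπ; keep the solutions lying in [0, π].
  ⇒ x = atan(5/2) ≈ 1.1903

f''(x) = 5*sin(x) + 2*cos(x)
Second-derivative test at each critical point:
  f''(1.1903) = 5.3852 > 0 → local minimum

Critical points: x = atan(5/2) ≈ 1.1903 (local minimum)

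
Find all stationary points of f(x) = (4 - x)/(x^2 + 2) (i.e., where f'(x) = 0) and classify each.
f'(x) = (-x^2 + 2*x*(x - 4) - 2)/(x^2 + 2)^2

Solve f'(x) = 0:
  f'(x) = (x^2 - 8*x - 2)/(x^2 + 2)^2; the denominator is positive wherever f is defined, so f'(x) = 0 ⇔ x^2 - 8*x - 2 = 0.
  x^2 - 8*x - 2 = 0 has no rational roots; quadratic formula: x = (8 ± √72)/2.
  ⇒ x = 4 - 3*sqrt(2) ≈ -0.2426, 4 + 3*sqrt(2) ≈ 8.2426

f''(x) = 2*(4*x^2*(4 - x) + (3*x - 4)*(x^2 + 2))/(x^2 + 2)^3
Second-derivative test at each critical point:
  f''(-0.2426) = -2.0017 < 0 → local maximum
  f''(8.2426) = 0.0017 > 0 → local minimum

Critical points: x = 4 - 3*sqrt(2) ≈ -0.2426 (local maximum); x = 4 + 3*sqrt(2) ≈ 8.2426 (local minimum)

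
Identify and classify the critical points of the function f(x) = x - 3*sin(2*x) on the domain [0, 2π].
f'(x) = 1 - 6*cos(2*x)

Solve f'(x) = 0 on [0, 2π]:
  f'(x) = 0 ⇔ cos(2*x) = 1/6, i.e. 2*x = ±arccos(1/6) + 2nπ; keep the solutions lying in [0, 2π].
  ⇒ x = acos(1/6)/2 ≈ 0.7017, pi - acos(1/6)/2 ≈ 2.4399, acos(1/6)/2 + pi ≈ 3.8433, -acos(1/6)/2 + 2*pi ≈ 5.5815

f''(x) = 12*sin(2*x)
Second-derivative test at each critical point:
  f''(0.7017) = 11.8322 > 0 → local minimum
  f''(2.4399) = -11.8322 < 0 → local maximum
  f''(3.8433) = 11.8322 > 0 → local minimum
  f''(5.5815) = -11.8322 < 0 → local maximum

Critical points: x = acos(1/6)/2 ≈ 0.7017 (local minimum); x = pi - acos(1/6)/2 ≈ 2.4399 (local maximum); x = acos(1/6)/2 + pi ≈ 3.8433 (local minimum); x = -acos(1/6)/2 + 2*pi ≈ 5.5815 (local maximum)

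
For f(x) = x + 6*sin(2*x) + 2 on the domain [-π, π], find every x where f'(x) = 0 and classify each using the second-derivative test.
f'(x) = 12*cos(2*x) + 1

Solve f'(x) = 0 on [-π, π]:
  f'(x) = 0 ⇔ cos(2*x) = -1/12, i.e. 2*x = ±arccos(-1/12) + 2nπ; keep the solutions lying in [-π, π].
  ⇒ x = -pi + acos(-1/12)/2 ≈ -2.3145, -acos(-1/12)/2 ≈ -0.8271, acos(-1/12)/2 ≈ 0.8271, pi - acos(-1/12)/2 ≈ 2.3145

f''(x) = -24*sin(2*x)
Second-derivative test at each critical point:
  f''(-2.3145) = -23.9165 < 0 → local maximum
  f''(-0.8271) = 23.9165 > 0 → local minimum
  f''(0.8271) = -23.9165 < 0 → local maximum
  f''(2.3145) = 23.9165 > 0 → local minimum

Critical points: x = -pi + acos(-1/12)/2 ≈ -2.3145 (local maximum); x = -acos(-1/12)/2 ≈ -0.8271 (local minimum); x = acos(-1/12)/2 ≈ 0.8271 (local maximum); x = pi - acos(-1/12)/2 ≈ 2.3145 (local minimum)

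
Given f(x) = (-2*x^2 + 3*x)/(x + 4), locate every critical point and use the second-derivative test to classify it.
f'(x) = 2*(-x^2 - 8*x + 6)/(x^2 + 8*x + 16)

Solve f'(x) = 0:
  f'(x) = -2*(x^2 + 8*x - 6)/(x + 4)^2; the denominator is positive wherever f is defined, so f'(x) = 0 ⇔ -2*x^2 - 16*x + 12 = 0.
  Factor: -2*x^2 - 16*x + 12 = -2*(x^2 + 8*x - 6); x^2 + 8*x - 6 = 0 has no rational roots; quadratic formula: x = (-8 ± √88)/2.
  ⇒ x = -sqrt(22) - 4 ≈ -8.6904, -4 + sqrt(22) ≈ 0.6904

f''(x) = -88/(x^3 + 12*x^2 + 48*x + 64)
Second-derivative test at each critical point:
  f''(-8.6904) = 0.8528 > 0 → local minimum
  f''(0.6904) = -0.8528 < 0 → local maximum

Critical points: x = -sqrt(22) - 4 ≈ -8.6904 (local minimum); x = -4 + sqrt(22) ≈ 0.6904 (local maximum)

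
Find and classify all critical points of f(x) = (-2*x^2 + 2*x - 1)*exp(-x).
f'(x) = (2*x^2 - 6*x + 3)*exp(-x)

Solve f'(x) = 0:
  f'(x) = (2*x^2 - 6*x + 3)·exp(-x) and exp(-x) > 0 for every x, so f'(x) = 0 ⇔ 2*x^2 - 6*x + 3 = 0.
  2*x^2 - 6*x + 3 = 0 has no rational roots; quadratic formula: x = (6 ± √12)/4.
  ⇒ x = 3/2 - sqrt(3)/2 ≈ 0.6340, sqrt(3)/2 + 3/2 ≈ 2.3660

f''(x) = (-2*x^2 + 10*x - 9)*exp(-x)
Second-derivative test at each critical point:
  f''(0.6340) = -1.8376 < 0 → local maximum
  f''(2.3660) = 0.3251 > 0 → local minimum

Critical points: x = 3/2 - sqrt(3)/2 ≈ 0.6340 (local maximum); x = sqrt(3)/2 + 3/2 ≈ 2.3660 (local minimum)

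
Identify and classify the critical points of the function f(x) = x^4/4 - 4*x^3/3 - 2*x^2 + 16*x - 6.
f'(x) = x^3 - 4*x^2 - 4*x + 16

Solve f'(x) = 0:
  Factor: x^3 - 4*x^2 - 4*x + 16 = (x - 4)*(x - 2)*(x + 2) = 0.
  ⇒ x = -2, 2, 4

f''(x) = 3*x^2 - 8*x - 4
Second-derivative test at each critical point:
  f''(-2) = 24 > 0 → local minimum
  f''(2) = -8 < 0 → local maximum
  f''(4) = 12 > 0 → local minimum

Critical points: x = -2 (local minimum); x = 2 (local maximum); x = 4 (local minimum)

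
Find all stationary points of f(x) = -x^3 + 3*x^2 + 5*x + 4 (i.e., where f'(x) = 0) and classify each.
f'(x) = -3*x^2 + 6*x + 5

Solve f'(x) = 0:
  3*x^2 - 6*x - 5 = 0 has no rational roots; quadratic formula: x = (6 ± √96)/6.
  ⇒ x = 1 - 2*sqrt(6)/3 ≈ -0.6330, 1 + 2*sqrt(6)/3 ≈ 2.6330

f''(x) = 6 - 6*x
Second-derivative test at each critical point:
  f''(-0.6330) = 9.7980 > 0 → local minimum
  f''(2.6330) = -9.7980 < 0 → local maximum

Critical points: x = 1 - 2*sqrt(6)/3 ≈ -0.6330 (local minimum); x = 1 + 2*sqrt(6)/3 ≈ 2.6330 (local maximum)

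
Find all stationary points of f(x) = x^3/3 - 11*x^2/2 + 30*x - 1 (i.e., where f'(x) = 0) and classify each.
f'(x) = x^2 - 11*x + 30

Solve f'(x) = 0:
  Factor: x^2 - 11*x + 30 = (x - 6)*(x - 5) = 0.
  ⇒ x = 5, 6

f''(x) = 2*x - 11
Second-derivative test at each critical point:
  f''(5) = -1 < 0 → local maximum
  f''(6) = 1 > 0 → local minimum

Critical points: x = 5 (local maximum); x = 6 (local minimum)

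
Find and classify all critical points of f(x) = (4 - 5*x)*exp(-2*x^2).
f'(x) = (4*x*(5*x - 4) - 5)*exp(-2*x^2)

Solve f'(x) = 0:
  f'(x) = (20*x^2 - 16*x - 5)·exp(-2*x^2) and exp(-2*x^2) > 0 for every x, so f'(x) = 0 ⇔ 20*x^2 - 16*x - 5 = 0.
  20*x^2 - 16*x - 5 = 0 has no rational roots; quadratic formula: x = (16 ± √656)/40.
  ⇒ x = 2/5 - sqrt(41)/10 ≈ -0.2403, 2/5 + sqrt(41)/10 ≈ 1.0403

f''(x) = 4*(4*x^2*(4 - 5*x) + 15*x - 4)*exp(-2*x^2)
Second-derivative test at each critical point:
  f''(-0.2403) = -22.8187 < 0 → local maximum
  f''(1.0403) = 2.9405 > 0 → local minimum

Critical points: x = 2/5 - sqrt(41)/10 ≈ -0.2403 (local maximum); x = 2/5 + sqrt(41)/10 ≈ 1.0403 (local minimum)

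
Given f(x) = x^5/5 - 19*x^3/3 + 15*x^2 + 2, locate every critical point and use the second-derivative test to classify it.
f'(x) = x*(x^3 - 19*x + 30)

Solve f'(x) = 0:
  Factor: x^4 - 19*x^2 + 30*x = x*(x - 3)*(x - 2)*(x + 5) = 0.
  ⇒ x = -5, 0, 2, 3

f''(x) = 4*x^3 - 38*x + 30
Second-derivative test at each critical point:
  f''(-5) = -280 < 0 → local maximum
  f''(0) = 30 > 0 → local minimum
  f''(2) = -14 < 0 → local maximum
  f''(3) = 24 > 0 → local minimum

Critical points: x = -5 (local maximum); x = 0 (local minimum); x = 2 (local maximum); x = 3 (local minimum)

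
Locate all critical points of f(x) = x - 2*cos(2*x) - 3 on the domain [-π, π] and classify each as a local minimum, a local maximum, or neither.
f'(x) = 4*sin(2*x) + 1

Solve f'(x) = 0 on [-π, π]:
  f'(x) = 0 ⇔ sin(2*x) = -1/4, i.e. 2*x = arcsin(-1/4) + 2nπ or 2*x = π − arcsin(-1/4) + 2nπ; keep the solutions lying in [-π, π].
  ⇒ x = -pi/2 + asin(1/4)/2 ≈ -1.4445, -asin(1/4)/2 ≈ -0.1263, asin(1/4)/2 + pi/2 ≈ 1.6971, pi - asin(1/4)/2 ≈ 3.0153

f''(x) = 8*cos(2*x)
Second-derivative test at each critical point:
  f''(-1.4445) = -7.7460 < 0 → local maximum
  f''(-0.1263) = 7.7460 > 0 → local minimum
  f''(1.6971) = -7.7460 < 0 → local maximum
  f''(3.0153) = 7.7460 > 0 → local minimum

Critical points: x = -pi/2 + asin(1/4)/2 ≈ -1.4445 (local maximum); x = -asin(1/4)/2 ≈ -0.1263 (local minimum); x = asin(1/4)/2 + pi/2 ≈ 1.6971 (local maximum); x = pi - asin(1/4)/2 ≈ 3.0153 (local minimum)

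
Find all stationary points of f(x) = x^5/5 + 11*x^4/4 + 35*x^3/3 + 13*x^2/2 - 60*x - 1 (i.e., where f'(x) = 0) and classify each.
f'(x) = x^4 + 11*x^3 + 35*x^2 + 13*x - 60

Solve f'(x) = 0:
  Factor: x^4 + 11*x^3 + 35*x^2 + 13*x - 60 = (x - 1)*(x + 3)*(x + 4)*(x + 5) = 0.
  ⇒ x = -5, -4, -3, 1

f''(x) = 4*x^3 + 33*x^2 + 70*x + 13
Second-derivative test at each critical point:
  f''(-5) = -12 < 0 → local maximum
  f''(-4) = 5 > 0 → local minimum
  f''(-3) = -8 < 0 → local maximum
  f''(1) = 120 > 0 → local minimum

Critical points: x = -5 (local maximum); x = -4 (local minimum); x = -3 (local maximum); x = 1 (local minimum)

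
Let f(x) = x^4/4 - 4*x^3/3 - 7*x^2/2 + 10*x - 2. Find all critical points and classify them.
f'(x) = x^3 - 4*x^2 - 7*x + 10

Solve f'(x) = 0:
  Factor: x^3 - 4*x^2 - 7*x + 10 = (x - 5)*(x - 1)*(x + 2) = 0.
  ⇒ x = -2, 1, 5

f''(x) = 3*x^2 - 8*x - 7
Second-derivative test at each critical point:
  f''(-2) = 21 > 0 → local minimum
  f''(1) = -12 < 0 → local maximum
  f''(5) = 28 > 0 → local minimum

Critical points: x = -2 (local minimum); x = 1 (local maximum); x = 5 (local minimum)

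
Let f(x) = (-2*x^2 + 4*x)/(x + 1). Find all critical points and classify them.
f'(x) = 2*(-x^2 - 2*x + 2)/(x^2 + 2*x + 1)

Solve f'(x) = 0:
  f'(x) = -2*(x^2 + 2*x - 2)/(x + 1)^2; the denominator is positive wherever f is defined, so f'(x) = 0 ⇔ -2*x^2 - 4*x + 4 = 0.
  Factor: -2*x^2 - 4*x + 4 = -2*(x^2 + 2*x - 2); x^2 + 2*x - 2 = 0 has no rational roots; quadratic formula: x = (-2 ± √12)/2.
  ⇒ x = -sqrt(3) - 1 ≈ -2.7321, -1 + sqrt(3) ≈ 0.7321

f''(x) = -12/(x^3 + 3*x^2 + 3*x + 1)
Second-derivative test at each critical point:
  f''(-2.7321) = 2.3094 > 0 → local minimum
  f''(0.7321) = -2.3094 < 0 → local maximum

Critical points: x = -sqrt(3) - 1 ≈ -2.7321 (local minimum); x = -1 + sqrt(3) ≈ 0.7321 (local maximum)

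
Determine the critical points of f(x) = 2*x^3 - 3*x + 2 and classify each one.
f'(x) = 6*x^2 - 3

Solve f'(x) = 0:
  Factor: 6*x^2 - 3 = 3*(2*x^2 - 1); 2*x^2 - 1 = 0 has no rational roots; quadratic formula: x = (0 ± √8)/4.
  ⇒ x = -sqrt(2)/2 ≈ -0.7071, sqrt(2)/2 ≈ 0.7071

f''(x) = 12*x
Second-derivative test at each critical point:
  f''(-0.7071) = -8.4853 < 0 → local maximum
  f''(0.7071) = 8.4853 > 0 → local minimum

Critical points: x = -sqrt(2)/2 ≈ -0.7071 (local maximum); x = sqrt(2)/2 ≈ 0.7071 (local minimum)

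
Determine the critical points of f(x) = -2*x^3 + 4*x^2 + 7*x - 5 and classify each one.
f'(x) = -6*x^2 + 8*x + 7

Solve f'(x) = 0:
  6*x^2 - 8*x - 7 = 0 has no rational roots; quadratic formula: x = (8 ± √232)/12.
  ⇒ x = 2/3 - sqrt(58)/6 ≈ -0.6026, 2/3 + sqrt(58)/6 ≈ 1.9360

f''(x) = 8 - 12*x
Second-derivative test at each critical point:
  f''(-0.6026) = 15.2315 > 0 → local minimum
  f''(1.9360) = -15.2315 < 0 → local maximum

Critical points: x = 2/3 - sqrt(58)/6 ≈ -0.6026 (local minimum); x = 2/3 + sqrt(58)/6 ≈ 1.9360 (local maximum)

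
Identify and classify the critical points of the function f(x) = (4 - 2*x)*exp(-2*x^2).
f'(x) = 2*(4*x*(x - 2) - 1)*exp(-2*x^2)

Solve f'(x) = 0:
  f'(x) = (8*x^2 - 16*x - 2)·exp(-2*x^2) and exp(-2*x^2) > 0 for every x, so f'(x) = 0 ⇔ 8*x^2 - 16*x - 2 = 0.
  Factor: 8*x^2 - 16*x - 2 = 2*(4*x^2 - 8*x - 1); 4*x^2 - 8*x - 1 = 0 has no rational roots; quadratic formula: x = (8 ± √80)/8.
  ⇒ x = 1 - sqrt(5)/2 ≈ -0.1180, 1 + sqrt(5)/2 ≈ 2.1180

f''(x) = 8*(4*x^2*(2 - x) + 3*x - 2)*exp(-2*x^2)
Second-derivative test at each critical point:
  f''(-0.1180) = -17.3970 < 0 → local maximum
  f''(2.1180) = 0.0023 > 0 → local minimum

Critical points: x = 1 - sqrt(5)/2 ≈ -0.1180 (local maximum); x = 1 + sqrt(5)/2 ≈ 2.1180 (local minimum)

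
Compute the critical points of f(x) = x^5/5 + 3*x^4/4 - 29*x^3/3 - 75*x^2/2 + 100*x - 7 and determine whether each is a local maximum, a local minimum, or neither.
f'(x) = x^4 + 3*x^3 - 29*x^2 - 75*x + 100

Solve f'(x) = 0:
  Factor: x^4 + 3*x^3 - 29*x^2 - 75*x + 100 = (x - 5)*(x - 1)*(x + 4)*(x + 5) = 0.
  ⇒ x = -5, -4, 1, 5

f''(x) = 4*x^3 + 9*x^2 - 58*x - 75
Second-derivative test at each critical point:
  f''(-5) = -60 < 0 → local maximum
  f''(-4) = 45 > 0 → local minimum
  f''(1) = -120 < 0 → local maximum
  f''(5) = 360 > 0 → local minimum

Critical points: x = -5 (local maximum); x = -4 (local minimum); x = 1 (local maximum); x = 5 (local minimum)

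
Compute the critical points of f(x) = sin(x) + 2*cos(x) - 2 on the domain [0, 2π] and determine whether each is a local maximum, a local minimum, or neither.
f'(x) = -2*sin(x) + cos(x)

Solve f'(x) = 0 on [0, 2π]:
  f'(x) = 0 ⇔ cos(x) = 2*sin(x) ⇔ tan(x) = 1/2, i.e. x = arctan(1/2) + nπ; keep the solutions lying in [0, 2π].
  ⇒ x = atan(1/2) ≈ 0.4636, atan(1/2) + pi ≈ 3.6052

f''(x) = -sin(x) - 2*cos(x)
Second-derivative test at each critical point:
  f''(0.4636) = -2.2361 < 0 → local maximum
  f''(3.6052) = 2.2361 > 0 → local minimum

Critical points: x = atan(1/2) ≈ 0.4636 (local maximum); x = atan(1/2) + pi ≈ 3.6052 (local minimum)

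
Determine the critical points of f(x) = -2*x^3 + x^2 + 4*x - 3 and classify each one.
f'(x) = -6*x^2 + 2*x + 4

Solve f'(x) = 0:
  Factor: -6*x^2 + 2*x + 4 = -2*(x - 1)*(3*x + 2) = 0.
  ⇒ x = -2/3, 1

f''(x) = 2 - 12*x
Second-derivative test at each critical point:
  f''(-2/3) = 10 > 0 → local minimum
  f''(1) = -10 < 0 → local maximum

Critical points: x = -2/3 (local minimum); x = 1 (local maximum)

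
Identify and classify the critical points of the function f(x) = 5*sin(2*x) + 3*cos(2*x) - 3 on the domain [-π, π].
f'(x) = -6*sin(2*x) + 10*cos(2*x)

Solve f'(x) = 0 on [-π, π]:
  f'(x) = 0 ⇔ 5*cos(2*x) = 3*sin(2*x) ⇔ tan(2*x) = 5/3, i.e. 2*x = arctan(5/3) + nπ; keep the solutions lying in [-π, π].
  ⇒ x = -pi + atan(5/3)/2 ≈ -2.6264, -pi/2 + atan(5/3)/2 ≈ -1.0556, atan(5/3)/2 ≈ 0.5152, atan(5/3)/2 + pi/2 ≈ 2.0860

f''(x) = -20*sin(2*x) - 12*cos(2*x)
Second-derivative test at each critical point:
  f''(-2.6264) = -23.3238 < 0 → local maximum
  f''(-1.0556) = 23.3238 > 0 → local minimum
  f''(0.5152) = -23.3238 < 0 → local maximum
  f''(2.0860) = 23.3238 > 0 → local minimum

Critical points: x = -pi + atan(5/3)/2 ≈ -2.6264 (local maximum); x = -pi/2 + atan(5/3)/2 ≈ -1.0556 (local minimum); x = atan(5/3)/2 ≈ 0.5152 (local maximum); x = atan(5/3)/2 + pi/2 ≈ 2.0860 (local minimum)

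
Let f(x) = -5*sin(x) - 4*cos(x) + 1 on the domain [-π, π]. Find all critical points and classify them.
f'(x) = 4*sin(x) - 5*cos(x)

Solve f'(x) = 0 on [-π, π]:
  f'(x) = 0 ⇔ -5*cos(x) = -4*sin(x) ⇔ tan(x) = 5/4, i.e. x = arctan(5/4) + nπ; keep the solutions lying in [-π, π].
  ⇒ x = -pi + atan(5/4) ≈ -2.2455, atan(5/4) ≈ 0.8961

f''(x) = 5*sin(x) + 4*cos(x)
Second-derivative test at each critical point:
  f''(-2.2455) = -6.4031 < 0 → local maximum
  f''(0.8961) = 6.4031 > 0 → local minimum

Critical points: x = -pi + atan(5/4) ≈ -2.2455 (local maximum); x = atan(5/4) ≈ 0.8961 (local minimum)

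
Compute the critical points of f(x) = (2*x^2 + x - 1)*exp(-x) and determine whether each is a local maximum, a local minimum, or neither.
f'(x) = (-2*x^2 + 3*x + 2)*exp(-x)

Solve f'(x) = 0:
  f'(x) = (-2*x^2 + 3*x + 2)·exp(-x) and exp(-x) > 0 for every x, so f'(x) = 0 ⇔ -2*x^2 + 3*x + 2 = 0.
  Factor: -2*x^2 + 3*x + 2 = -(x - 2)*(2*x + 1) = 0.
  ⇒ x = -1/2, 2

f''(x) = (2*x^2 - 7*x + 1)*exp(-x)
Second-derivative test at each critical point:
  f''(-1/2) = 8.2436 > 0 → local minimum
  f''(2) = -0.6767 < 0 → local maximum

Critical points: x = -1/2 (local minimum); x = 2 (local maximum)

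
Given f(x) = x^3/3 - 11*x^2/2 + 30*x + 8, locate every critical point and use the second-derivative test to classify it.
f'(x) = x^2 - 11*x + 30

Solve f'(x) = 0:
  Factor: x^2 - 11*x + 30 = (x - 6)*(x - 5) = 0.
  ⇒ x = 5, 6

f''(x) = 2*x - 11
Second-derivative test at each critical point:
  f''(5) = -1 < 0 → local maximum
  f''(6) = 1 > 0 → local minimum

Critical points: x = 5 (local maximum); x = 6 (local minimum)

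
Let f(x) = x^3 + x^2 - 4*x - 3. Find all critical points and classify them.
f'(x) = 3*x^2 + 2*x - 4

Solve f'(x) = 0:
  3*x^2 + 2*x - 4 = 0 has no rational roots; quadratic formula: x = (-2 ± √52)/6.
  ⇒ x = -sqrt(13)/3 - 1/3 ≈ -1.5352, -1/3 + sqrt(13)/3 ≈ 0.8685

f''(x) = 6*x + 2
Second-derivative test at each critical point:
  f''(-1.5352) = -7.2111 < 0 → local maximum
  f''(0.8685) = 7.2111 > 0 → local minimum

Critical points: x = -sqrt(13)/3 - 1/3 ≈ -1.5352 (local maximum); x = -1/3 + sqrt(13)/3 ≈ 0.8685 (local minimum)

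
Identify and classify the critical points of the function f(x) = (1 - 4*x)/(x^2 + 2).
f'(x) = 2*(2*x^2 - x - 4)/(x^4 + 4*x^2 + 4)

Solve f'(x) = 0:
  f'(x) = 2*(2*x^2 - x - 4)/(x^2 + 2)^2; the denominator is positive wherever f is defined, so f'(x) = 0 ⇔ 4*x^2 - 2*x - 8 = 0.
  Factor: 4*x^2 - 2*x - 8 = 2*(2*x^2 - x - 4); 2*x^2 - x - 4 = 0 has no rational roots; quadratic formula: x = (1 ± √33)/4.
  ⇒ x = 1/4 - sqrt(33)/4 ≈ -1.1861, 1/4 + sqrt(33)/4 ≈ 1.6861

f''(x) = 2*(4*x^2*(1 - 4*x) + (12*x - 1)*(x^2 + 2))/(x^2 + 2)^3
Second-derivative test at each critical point:
  f''(-1.1861) = -0.9898 < 0 → local maximum
  f''(1.6861) = 0.4898 > 0 → local minimum

Critical points: x = 1/4 - sqrt(33)/4 ≈ -1.1861 (local maximum); x = 1/4 + sqrt(33)/4 ≈ 1.6861 (local minimum)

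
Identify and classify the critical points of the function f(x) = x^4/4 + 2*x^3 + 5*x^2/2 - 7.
f'(x) = x*(x^2 + 6*x + 5)

Solve f'(x) = 0:
  Factor: x^3 + 6*x^2 + 5*x = x*(x + 1)*(x + 5) = 0.
  ⇒ x = -5, -1, 0

f''(x) = 3*x^2 + 12*x + 5
Second-derivative test at each critical point:
  f''(-5) = 20 > 0 → local minimum
  f''(-1) = -4 < 0 → local maximum
  f''(0) = 5 > 0 → local minimum

Critical points: x = -5 (local minimum); x = -1 (local maximum); x = 0 (local minimum)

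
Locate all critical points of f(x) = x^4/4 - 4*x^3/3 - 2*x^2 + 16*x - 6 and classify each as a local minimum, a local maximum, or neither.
f'(x) = x^3 - 4*x^2 - 4*x + 16

Solve f'(x) = 0:
  Factor: x^3 - 4*x^2 - 4*x + 16 = (x - 4)*(x - 2)*(x + 2) = 0.
  ⇒ x = -2, 2, 4

f''(x) = 3*x^2 - 8*x - 4
Second-derivative test at each critical point:
  f''(-2) = 24 > 0 → local minimum
  f''(2) = -8 < 0 → local maximum
  f''(4) = 12 > 0 → local minimum

Critical points: x = -2 (local minimum); x = 2 (local maximum); x = 4 (local minimum)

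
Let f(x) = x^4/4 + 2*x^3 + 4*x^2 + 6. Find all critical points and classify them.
f'(x) = x*(x^2 + 6*x + 8)

Solve f'(x) = 0:
  Factor: x^3 + 6*x^2 + 8*x = x*(x + 2)*(x + 4) = 0.
  ⇒ x = -4, -2, 0

f''(x) = 3*x^2 + 12*x + 8
Second-derivative test at each critical point:
  f''(-4) = 8 > 0 → local minimum
  f''(-2) = -4 < 0 → local maximum
  f''(0) = 8 > 0 → local minimum

Critical points: x = -4 (local minimum); x = -2 (local maximum); x = 0 (local minimum)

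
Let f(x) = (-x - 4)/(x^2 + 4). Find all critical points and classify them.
f'(x) = (-x^2 + 2*x*(x + 4) - 4)/(x^2 + 4)^2

Solve f'(x) = 0:
  f'(x) = (x^2 + 8*x - 4)/(x^2 + 4)^2; the denominator is positive wherever f is defined, so f'(x) = 0 ⇔ x^2 + 8*x - 4 = 0.
  x^2 + 8*x - 4 = 0 has no rational roots; quadratic formula: x = (-8 ± √80)/2.
  ⇒ x = -2*sqrt(5) - 4 ≈ -8.4721, -4 + 2*sqrt(5) ≈ 0.4721

f''(x) = 2*(-4*x^2*(x + 4) + (3*x + 4)*(x^2 + 4))/(x^2 + 4)^3
Second-derivative test at each critical point:
  f''(-8.4721) = -0.0016 < 0 → local maximum
  f''(0.4721) = 0.5016 > 0 → local minimum

Critical points: x = -2*sqrt(5) - 4 ≈ -8.4721 (local maximum); x = -4 + 2*sqrt(5) ≈ 0.4721 (local minimum)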